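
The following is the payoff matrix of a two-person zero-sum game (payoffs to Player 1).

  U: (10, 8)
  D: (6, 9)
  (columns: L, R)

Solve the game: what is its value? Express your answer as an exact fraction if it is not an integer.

Row minima: U → 8, D → 6; maximin = 8.
Column maxima: L → 10, R → 9; minimax = 9.
8 ≠ 9, so there is no saddle point; optimal play is mixed.
Let Player 1 play U with probability p. Expected payoff against L: 10p + 6(1−p) = 4p + 6; against R: 8p + 9(1−p) = −p + 9.
Setting these equal: 4p + 6 = −p + 9 ⇒ 5p = 3 ⇒ p = 3/5, and the value is (4)·(3/5) + 6 = 42/5.
For Player 2: with q = P(L), equating U's and D's payoffs gives 2q + 8 = −3q + 9 ⇒ q = 1/5.

42/5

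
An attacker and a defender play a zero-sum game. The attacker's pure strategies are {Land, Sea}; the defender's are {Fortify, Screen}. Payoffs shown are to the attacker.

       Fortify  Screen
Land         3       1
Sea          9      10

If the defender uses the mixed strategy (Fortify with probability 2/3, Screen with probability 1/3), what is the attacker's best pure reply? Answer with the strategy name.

Sea

Expected payoff of Land: (2/3)·3 + (1/3)·1 = 7/3.
Expected payoff of Sea: (2/3)·9 + (1/3)·10 = 28/3.
The largest is 28/3, so the attacker's best response is Sea.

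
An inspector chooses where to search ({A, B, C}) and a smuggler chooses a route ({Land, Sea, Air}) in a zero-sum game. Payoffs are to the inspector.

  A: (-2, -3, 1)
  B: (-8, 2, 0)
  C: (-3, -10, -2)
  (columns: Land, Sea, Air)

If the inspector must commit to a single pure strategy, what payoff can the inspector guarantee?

Row minima: A → -3, B → -8, C → -10.
The best of these is -3.

-3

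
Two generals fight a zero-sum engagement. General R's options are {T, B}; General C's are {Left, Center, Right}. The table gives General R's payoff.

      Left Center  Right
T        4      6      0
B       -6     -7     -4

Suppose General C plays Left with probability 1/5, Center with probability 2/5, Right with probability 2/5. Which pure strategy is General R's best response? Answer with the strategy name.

Expected payoff of T: (1/5)·4 + (2/5)·6 + (2/5)·0 = 16/5.
Expected payoff of B: (1/5)·(-6) + (2/5)·(-7) + (2/5)·(-4) = -28/5.
The largest is 16/5, so General R's best response is T.

T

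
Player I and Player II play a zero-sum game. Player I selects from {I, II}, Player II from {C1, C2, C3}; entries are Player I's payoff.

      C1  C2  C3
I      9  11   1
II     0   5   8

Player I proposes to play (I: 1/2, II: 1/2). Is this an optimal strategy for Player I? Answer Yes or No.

Yes

Against C1 this mix gives (1/2)·9 + (1/2)·0 = 9/2.
Against C2 this mix gives (1/2)·11 + (1/2)·5 = 8.
Against C3 this mix gives (1/2)·1 + (1/2)·8 = 9/2.
All of Player II's active replies (C1, C3) yield 9/2, and no column does worse for Player I. The mix makes Player II indifferent and guarantees 9/2, so it is optimal.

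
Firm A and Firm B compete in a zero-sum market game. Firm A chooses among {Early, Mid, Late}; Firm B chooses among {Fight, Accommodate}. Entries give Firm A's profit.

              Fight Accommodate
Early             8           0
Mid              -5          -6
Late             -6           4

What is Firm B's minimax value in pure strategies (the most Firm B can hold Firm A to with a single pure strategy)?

4

Column maxima: Fight → 8, Accommodate → 4.
The smallest of these is 4.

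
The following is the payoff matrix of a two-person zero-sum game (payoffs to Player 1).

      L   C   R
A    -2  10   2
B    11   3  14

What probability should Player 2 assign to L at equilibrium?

Row minima: A → -2, B → 3; maximin = 3.
Column maxima: L → 11, C → 10, R → 14; minimax = 10.
3 ≠ 10, so there is no saddle point; optimal play is mixed.
R is strictly dominated by L (it gives Player 1 strictly more in every row), so Player 2 never plays it.
On the remaining 2×2 (A, B vs L, C):
Let Player 1 play A with probability p. Expected payoff against L: (-2)p + 11(1−p) = −13p + 11; against C: 10p + 3(1−p) = 7p + 3.
Setting these equal: −13p + 11 = 7p + 3 ⇒ −20p = -8 ⇒ p = 2/5, and the value is (-13)·(2/5) + 11 = 29/5.
For Player 2: with q = P(L), equating A's and B's payoffs gives −12q + 10 = 8q + 3 ⇒ q = 7/20.

7/20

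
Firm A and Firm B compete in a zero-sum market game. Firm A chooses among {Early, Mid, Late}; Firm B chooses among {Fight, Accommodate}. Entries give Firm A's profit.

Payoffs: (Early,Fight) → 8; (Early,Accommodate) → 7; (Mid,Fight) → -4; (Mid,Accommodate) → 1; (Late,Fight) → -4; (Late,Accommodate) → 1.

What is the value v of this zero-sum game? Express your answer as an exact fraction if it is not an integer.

7

Row minima: Early → 7, Mid → -4, Late → -4; maximin = 7.
Column maxima: Fight → 8, Accommodate → 7; minimax = 7.
Since maximin = minimax = 7, there is a saddle point and the value is 7.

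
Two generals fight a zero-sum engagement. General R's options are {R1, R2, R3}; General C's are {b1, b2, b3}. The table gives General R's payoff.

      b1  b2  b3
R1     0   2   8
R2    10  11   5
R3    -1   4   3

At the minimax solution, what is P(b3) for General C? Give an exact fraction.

Row minima: R1 → 0, R2 → 5, R3 → -1; maximin = 5.
Column maxima: b1 → 10, b2 → 11, b3 → 8; minimax = 8.
5 ≠ 8, so there is no saddle point; optimal play is mixed.
R3 is strictly dominated by R2, so General R never plays it.
b2 is strictly dominated by b1 (it gives General R strictly more in every row), so General C never plays it.
On the remaining 2×2 (R1, R2 vs b1, b3):
Let General R play R1 with probability p. Expected payoff against b1: 0p + 10(1−p) = −10p + 10; against b3: 8p + 5(1−p) = 3p + 5.
Setting these equal: −10p + 10 = 3p + 5 ⇒ −13p = -5 ⇒ p = 5/13, and the value is (-10)·(5/13) + 10 = 80/13.
For General C: with q = P(b1), equating R1's and R2's payoffs gives −8q + 8 = 5q + 5 ⇒ q = 3/13.

10/13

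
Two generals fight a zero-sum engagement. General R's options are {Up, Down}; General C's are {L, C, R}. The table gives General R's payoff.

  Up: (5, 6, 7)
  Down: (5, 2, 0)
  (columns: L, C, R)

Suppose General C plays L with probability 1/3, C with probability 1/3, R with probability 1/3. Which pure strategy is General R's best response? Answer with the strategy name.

Up

Expected payoff of Up: (1/3)·5 + (1/3)·6 + (1/3)·7 = 6.
Expected payoff of Down: (1/3)·5 + (1/3)·2 + (1/3)·0 = 7/3.
The largest is 6, so General R's best response is Up.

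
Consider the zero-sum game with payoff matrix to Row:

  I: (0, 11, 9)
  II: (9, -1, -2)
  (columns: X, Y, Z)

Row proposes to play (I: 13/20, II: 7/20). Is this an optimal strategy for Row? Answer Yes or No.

Against X this mix gives (13/20)·0 + (7/20)·9 = 63/20.
Against Y this mix gives (13/20)·11 + (7/20)·(-1) = 34/5.
Against Z this mix gives (13/20)·9 + (7/20)·(-2) = 103/20.
Column will play X, holding Row to 63/20. Shifting weight toward the row that does better against X would raise this floor (the equalizing mix achieves 81/20 against both X and Z), so the proposed strategy is not optimal.

No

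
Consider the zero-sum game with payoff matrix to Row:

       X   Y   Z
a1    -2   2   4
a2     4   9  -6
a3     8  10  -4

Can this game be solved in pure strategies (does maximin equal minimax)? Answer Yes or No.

Row minima: a1 → -2, a2 → -6, a3 → -4; maximin = -2.
Column maxima: X → 8, Y → 10, Z → 4; minimax = 4.
-2 ≠ 4, so no pure-strategy equilibrium exists.

No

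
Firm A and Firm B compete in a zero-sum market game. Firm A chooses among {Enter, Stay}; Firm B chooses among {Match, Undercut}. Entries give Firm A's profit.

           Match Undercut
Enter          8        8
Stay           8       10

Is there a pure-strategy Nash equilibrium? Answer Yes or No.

Row minima: Enter → 8, Stay → 8; maximin = 8.
Column maxima: Match → 8, Undercut → 10; minimax = 8.
maximin = minimax = 8, so a saddle point exists.

Yes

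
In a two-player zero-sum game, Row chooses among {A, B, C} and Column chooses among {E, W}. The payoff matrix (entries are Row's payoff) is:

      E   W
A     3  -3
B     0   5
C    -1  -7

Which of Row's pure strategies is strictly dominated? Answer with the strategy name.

A gives a strictly higher payoff than C against every column: 3 > -1, -3 > -7.
So C is strictly dominated and Row never plays it.

C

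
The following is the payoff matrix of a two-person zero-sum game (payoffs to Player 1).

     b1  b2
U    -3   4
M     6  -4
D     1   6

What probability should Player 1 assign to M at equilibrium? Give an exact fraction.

Row minima: U → -3, M → -4, D → 1; maximin = 1.
Column maxima: b1 → 6, b2 → 6; minimax = 6.
1 ≠ 6, so there is no saddle point; optimal play is mixed.
U is strictly dominated by D, so Player 1 never plays it.
On the remaining 2×2 (M, D vs b1, b2):
Let Player 1 play M with probability p. Expected payoff against b1: 6p + 1(1−p) = 5p + 1; against b2: (-4)p + 6(1−p) = −10p + 6.
Setting these equal: 5p + 1 = −10p + 6 ⇒ 15p = 5 ⇒ p = 1/3, and the value is (5)·(1/3) + 1 = 8/3.
For Player 2: with q = P(b1), equating M's and D's payoffs gives 10q − 4 = −5q + 6 ⇒ q = 2/3.

1/3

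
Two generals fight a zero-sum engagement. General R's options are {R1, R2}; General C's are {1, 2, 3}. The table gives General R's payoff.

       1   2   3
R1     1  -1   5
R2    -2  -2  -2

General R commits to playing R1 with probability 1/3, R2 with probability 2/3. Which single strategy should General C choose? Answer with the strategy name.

If General C plays 1, General R's expected payoff is (1/3)·1 + (2/3)·(-2) = -1.
If General C plays 2, General R's expected payoff is (1/3)·(-1) + (2/3)·(-2) = -5/3.
If General C plays 3, General R's expected payoff is (1/3)·5 + (2/3)·(-2) = 1/3.
General C minimizes General R's payoff; the smallest is -5/3, so the best response is 2.

2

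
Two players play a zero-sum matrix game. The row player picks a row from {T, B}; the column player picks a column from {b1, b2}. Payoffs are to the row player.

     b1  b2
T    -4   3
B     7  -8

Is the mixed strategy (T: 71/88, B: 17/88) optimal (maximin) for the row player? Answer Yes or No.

Against b1 this mix gives (71/88)·(-4) + (17/88)·7 = -15/8.
Against b2 this mix gives (71/88)·3 + (17/88)·(-8) = 7/8.
The column player will play b1, holding the row player to -15/8. Shifting weight toward the row that does better against b1 would raise this floor (the equalizing mix achieves -1/2 against both b1 and b2), so the proposed strategy is not optimal.

No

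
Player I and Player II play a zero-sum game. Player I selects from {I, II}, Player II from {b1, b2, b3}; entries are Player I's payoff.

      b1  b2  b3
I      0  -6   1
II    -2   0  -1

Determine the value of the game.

-3/2

Row minima: I → -6, II → -2; maximin = -2.
Column maxima: b1 → 0, b2 → 0, b3 → 1; minimax = 0.
-2 ≠ 0, so there is no saddle point; optimal play is mixed.
b3 is strictly dominated by b1 (it gives Player I strictly more in every row), so Player II never plays it.
On the remaining 2×2 (I, II vs b1, b2):
Let Player I play I with probability p. Expected payoff against b1: 0p + (-2)(1−p) = 2p − 2; against b2: (-6)p + 0(1−p) = −6p.
Setting these equal: 2p − 2 = −6p ⇒ 8p = 2 ⇒ p = 1/4, and the value is (2)·(1/4) − 2 = -3/2.
For Player II: with q = P(b1), equating I's and II's payoffs gives 6q − 6 = −2q ⇒ q = 3/4.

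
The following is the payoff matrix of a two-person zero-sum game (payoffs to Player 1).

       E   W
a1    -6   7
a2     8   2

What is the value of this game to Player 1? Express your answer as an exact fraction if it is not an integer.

Row minima: a1 → -6, a2 → 2; maximin = 2.
Column maxima: E → 8, W → 7; minimax = 7.
2 ≠ 7, so there is no saddle point; optimal play is mixed.
Let Player 1 play a1 with probability p. Expected payoff against E: (-6)p + 8(1−p) = −14p + 8; against W: 7p + 2(1−p) = 5p + 2.
Setting these equal: −14p + 8 = 5p + 2 ⇒ −19p = -6 ⇒ p = 6/19, and the value is (-14)·(6/19) + 8 = 68/19.
For Player 2: with q = P(E), equating a1's and a2's payoffs gives −13q + 7 = 6q + 2 ⇒ q = 5/19.

68/19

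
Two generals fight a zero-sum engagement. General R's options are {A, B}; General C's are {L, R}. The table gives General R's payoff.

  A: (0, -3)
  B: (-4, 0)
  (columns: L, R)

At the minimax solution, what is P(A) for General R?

4/7

Row minima: A → -3, B → -4; maximin = -3.
Column maxima: L → 0, R → 0; minimax = 0.
-3 ≠ 0, so there is no saddle point; optimal play is mixed.
Let General R play A with probability p. Expected payoff against L: 0p + (-4)(1−p) = 4p − 4; against R: (-3)p + 0(1−p) = −3p.
Setting these equal: 4p − 4 = −3p ⇒ 7p = 4 ⇒ p = 4/7, and the value is (4)·(4/7) − 4 = -12/7.
For General C: with q = P(L), equating A's and B's payoffs gives 3q − 3 = −4q ⇒ q = 3/7.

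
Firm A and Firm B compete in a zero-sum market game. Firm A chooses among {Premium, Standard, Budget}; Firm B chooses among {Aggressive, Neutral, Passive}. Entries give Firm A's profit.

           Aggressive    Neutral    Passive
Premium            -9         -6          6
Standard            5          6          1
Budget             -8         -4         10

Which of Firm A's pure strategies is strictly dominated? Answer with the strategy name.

Premium

Budget gives a strictly higher payoff than Premium against every column: -8 > -9, -4 > -6, 10 > 6.
So Premium is strictly dominated and Firm A never plays it.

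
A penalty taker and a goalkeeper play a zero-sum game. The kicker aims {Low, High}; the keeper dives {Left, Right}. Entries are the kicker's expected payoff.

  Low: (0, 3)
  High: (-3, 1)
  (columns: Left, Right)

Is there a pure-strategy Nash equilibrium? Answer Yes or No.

Row minima: Low → 0, High → -3; maximin = 0.
Column maxima: Left → 0, Right → 3; minimax = 0.
maximin = minimax = 0, so a saddle point exists.

Yes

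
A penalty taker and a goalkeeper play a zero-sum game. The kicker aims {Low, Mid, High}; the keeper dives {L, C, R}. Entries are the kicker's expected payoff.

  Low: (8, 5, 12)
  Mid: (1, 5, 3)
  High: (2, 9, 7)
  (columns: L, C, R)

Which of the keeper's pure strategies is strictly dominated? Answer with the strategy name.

R

L holds the kicker's payoff strictly below R in every row: 8 < 12, 1 < 3, 2 < 7.
So R is strictly dominated for the keeper.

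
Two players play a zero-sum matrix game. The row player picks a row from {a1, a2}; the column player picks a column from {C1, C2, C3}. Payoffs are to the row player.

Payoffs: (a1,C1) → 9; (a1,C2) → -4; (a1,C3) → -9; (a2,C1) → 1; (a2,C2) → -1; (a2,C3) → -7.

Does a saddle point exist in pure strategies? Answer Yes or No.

Yes

Row minima: a1 → -9, a2 → -7; maximin = -7.
Column maxima: C1 → 9, C2 → -1, C3 → -7; minimax = -7.
maximin = minimax = -7, so a saddle point exists.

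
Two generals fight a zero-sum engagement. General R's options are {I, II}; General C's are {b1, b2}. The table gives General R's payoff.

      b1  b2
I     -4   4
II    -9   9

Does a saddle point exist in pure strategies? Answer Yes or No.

Yes

Row minima: I → -4, II → -9; maximin = -4.
Column maxima: b1 → -4, b2 → 9; minimax = -4.
maximin = minimax = -4, so a saddle point exists.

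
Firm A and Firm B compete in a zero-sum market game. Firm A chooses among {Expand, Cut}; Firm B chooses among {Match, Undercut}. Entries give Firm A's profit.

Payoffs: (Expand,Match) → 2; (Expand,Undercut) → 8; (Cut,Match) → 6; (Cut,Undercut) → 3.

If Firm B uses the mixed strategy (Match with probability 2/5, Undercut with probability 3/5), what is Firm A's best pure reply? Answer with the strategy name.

Expected payoff of Expand: (2/5)·2 + (3/5)·8 = 28/5.
Expected payoff of Cut: (2/5)·6 + (3/5)·3 = 21/5.
The largest is 28/5, so Firm A's best response is Expand.

Expand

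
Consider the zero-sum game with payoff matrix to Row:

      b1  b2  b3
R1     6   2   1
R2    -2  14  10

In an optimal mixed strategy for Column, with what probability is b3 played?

8/17

Row minima: R1 → 1, R2 → -2; maximin = 1.
Column maxima: b1 → 6, b2 → 14, b3 → 10; minimax = 6.
1 ≠ 6, so there is no saddle point; optimal play is mixed.
b2 is strictly dominated by b3 (it gives Row strictly more in every row), so Column never plays it.
On the remaining 2×2 (R1, R2 vs b1, b3):
Let Row play R1 with probability p. Expected payoff against b1: 6p + (-2)(1−p) = 8p − 2; against b3: 1p + 10(1−p) = −9p + 10.
Setting these equal: 8p − 2 = −9p + 10 ⇒ 17p = 12 ⇒ p = 12/17, and the value is (8)·(12/17) − 2 = 62/17.
For Column: with q = P(b1), equating R1's and R2's payoffs gives 5q + 1 = −12q + 10 ⇒ q = 9/17.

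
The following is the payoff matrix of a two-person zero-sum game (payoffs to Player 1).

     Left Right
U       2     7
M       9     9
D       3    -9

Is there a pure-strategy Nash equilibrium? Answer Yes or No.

Row minima: U → 2, M → 9, D → -9; maximin = 9.
Column maxima: Left → 9, Right → 9; minimax = 9.
maximin = minimax = 9, so a saddle point exists.

Yes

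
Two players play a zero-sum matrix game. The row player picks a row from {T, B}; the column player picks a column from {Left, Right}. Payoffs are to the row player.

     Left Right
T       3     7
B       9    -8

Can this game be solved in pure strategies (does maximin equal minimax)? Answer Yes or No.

Row minima: T → 3, B → -8; maximin = 3.
Column maxima: Left → 9, Right → 7; minimax = 7.
3 ≠ 7, so no pure-strategy equilibrium exists.

No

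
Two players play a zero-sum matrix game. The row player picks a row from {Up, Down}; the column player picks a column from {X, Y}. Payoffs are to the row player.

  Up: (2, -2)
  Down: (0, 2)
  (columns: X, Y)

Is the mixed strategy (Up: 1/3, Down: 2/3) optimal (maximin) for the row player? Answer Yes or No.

Yes

Against X this mix gives (1/3)·2 + (2/3)·0 = 2/3.
Against Y this mix gives (1/3)·(-2) + (2/3)·2 = 2/3.
All of the column player's active replies (X, Y) yield 2/3, and no column does worse for the row player. The mix makes the column player indifferent and guarantees 2/3, so it is optimal.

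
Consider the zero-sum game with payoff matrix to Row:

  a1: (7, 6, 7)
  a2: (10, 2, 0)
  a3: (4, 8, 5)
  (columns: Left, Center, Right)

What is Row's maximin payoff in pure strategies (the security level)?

Row minima: a1 → 6, a2 → 0, a3 → 4.
The best of these is 6.

6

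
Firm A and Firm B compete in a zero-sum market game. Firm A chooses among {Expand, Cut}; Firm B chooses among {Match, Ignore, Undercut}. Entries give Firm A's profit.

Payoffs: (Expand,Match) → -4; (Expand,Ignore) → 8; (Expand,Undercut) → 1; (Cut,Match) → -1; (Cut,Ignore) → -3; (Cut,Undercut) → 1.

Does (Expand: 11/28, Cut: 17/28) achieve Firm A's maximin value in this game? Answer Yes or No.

No

Against Match this mix gives (11/28)·(-4) + (17/28)·(-1) = -61/28.
Against Ignore this mix gives (11/28)·8 + (17/28)·(-3) = 37/28.
Against Undercut this mix gives (11/28)·1 + (17/28)·1 = 1.
Firm B will play Match, holding Firm A to -61/28. Shifting weight toward the row that does better against Match would raise this floor (the equalizing mix achieves -10/7 against both Match and Ignore), so the proposed strategy is not optimal.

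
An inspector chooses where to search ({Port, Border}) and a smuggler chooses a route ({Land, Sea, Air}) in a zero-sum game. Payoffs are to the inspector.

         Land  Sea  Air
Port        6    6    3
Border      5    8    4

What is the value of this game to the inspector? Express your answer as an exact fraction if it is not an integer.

4

Row minima: Port → 3, Border → 4; maximin = 4.
Column maxima: Land → 6, Sea → 8, Air → 4; minimax = 4.
Since maximin = minimax = 4, there is a saddle point and the value is 4.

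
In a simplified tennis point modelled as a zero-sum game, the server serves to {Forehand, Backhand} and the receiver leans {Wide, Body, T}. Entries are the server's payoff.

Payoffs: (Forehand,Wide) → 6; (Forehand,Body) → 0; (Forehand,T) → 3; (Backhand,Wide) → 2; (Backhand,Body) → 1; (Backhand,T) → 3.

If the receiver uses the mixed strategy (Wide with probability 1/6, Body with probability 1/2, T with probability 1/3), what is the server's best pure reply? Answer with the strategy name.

Forehand

Expected payoff of Forehand: (1/6)·6 + (1/2)·0 + (1/3)·3 = 2.
Expected payoff of Backhand: (1/6)·2 + (1/2)·1 + (1/3)·3 = 11/6.
The largest is 2, so the server's best response is Forehand.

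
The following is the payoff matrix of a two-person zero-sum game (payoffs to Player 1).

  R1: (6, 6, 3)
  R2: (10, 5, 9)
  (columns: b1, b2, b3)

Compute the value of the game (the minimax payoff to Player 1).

Row minima: R1 → 3, R2 → 5; maximin = 5.
Column maxima: b1 → 10, b2 → 6, b3 → 9; minimax = 6.
5 ≠ 6, so there is no saddle point; optimal play is mixed.
b1 is strictly dominated by b3 (it gives Player 1 strictly more in every row), so Player 2 never plays it.
On the remaining 2×2 (R1, R2 vs b2, b3):
Let Player 1 play R1 with probability p. Expected payoff against b2: 6p + 5(1−p) = p + 5; against b3: 3p + 9(1−p) = −6p + 9.
Setting these equal: p + 5 = −6p + 9 ⇒ 7p = 4 ⇒ p = 4/7, and the value is (1)·(4/7) + 5 = 39/7.
For Player 2: with q = P(b2), equating R1's and R2's payoffs gives 3q + 3 = −4q + 9 ⇒ q = 6/7.

39/7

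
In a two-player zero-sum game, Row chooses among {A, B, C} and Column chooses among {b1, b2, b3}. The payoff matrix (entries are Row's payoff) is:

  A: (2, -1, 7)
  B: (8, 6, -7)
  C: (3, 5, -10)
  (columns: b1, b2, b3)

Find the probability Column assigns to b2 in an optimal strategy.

Row minima: A → -1, B → -7, C → -10; maximin = -1.
Column maxima: b1 → 8, b2 → 6, b3 → 7; minimax = 6.
-1 ≠ 6, so there is no saddle point; optimal play is mixed.
C is strictly dominated by B, so Row never plays it.
With C eliminated, b1 is strictly dominated by b2 (it gives Row strictly more in every remaining row), so Column never plays it.
On the remaining 2×2 (A, B vs b2, b3):
Let Row play A with probability p. Expected payoff against b2: (-1)p + 6(1−p) = −7p + 6; against b3: 7p + (-7)(1−p) = 14p − 7.
Setting these equal: −7p + 6 = 14p − 7 ⇒ −21p = -13 ⇒ p = 13/21, and the value is (-7)·(13/21) + 6 = 5/3.
For Column: with q = P(b2), equating A's and B's payoffs gives −8q + 7 = 13q − 7 ⇒ q = 2/3.

2/3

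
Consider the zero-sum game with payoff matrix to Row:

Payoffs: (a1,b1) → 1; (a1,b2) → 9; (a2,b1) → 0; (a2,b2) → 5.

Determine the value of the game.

Row minima: a1 → 1, a2 → 0; maximin = 1.
Column maxima: b1 → 1, b2 → 9; minimax = 1.
Since maximin = minimax = 1, there is a saddle point and the value is 1.

1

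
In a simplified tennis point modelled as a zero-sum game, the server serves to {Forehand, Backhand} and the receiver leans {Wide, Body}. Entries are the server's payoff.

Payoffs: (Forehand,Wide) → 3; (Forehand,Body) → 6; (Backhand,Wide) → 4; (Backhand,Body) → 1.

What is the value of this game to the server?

7/2

Row minima: Forehand → 3, Backhand → 1; maximin = 3.
Column maxima: Wide → 4, Body → 6; minimax = 4.
3 ≠ 4, so there is no saddle point; optimal play is mixed.
Let the server play Forehand with probability p. Expected payoff against Wide: 3p + 4(1−p) = −p + 4; against Body: 6p + 1(1−p) = 5p + 1.
Setting these equal: −p + 4 = 5p + 1 ⇒ −6p = -3 ⇒ p = 1/2, and the value is (-1)·(1/2) + 4 = 7/2.
For the receiver: with q = P(Wide), equating Forehand's and Backhand's payoffs gives −3q + 6 = 3q + 1 ⇒ q = 5/6.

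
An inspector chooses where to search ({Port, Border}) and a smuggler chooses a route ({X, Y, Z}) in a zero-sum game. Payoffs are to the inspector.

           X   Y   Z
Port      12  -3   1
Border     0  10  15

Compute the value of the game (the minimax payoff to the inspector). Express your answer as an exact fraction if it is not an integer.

Row minima: Port → -3, Border → 0; maximin = 0.
Column maxima: X → 12, Y → 10, Z → 15; minimax = 10.
0 ≠ 10, so there is no saddle point; optimal play is mixed.
Z is strictly dominated by Y (it gives the inspector strictly more in every row), so the smuggler never plays it.
On the remaining 2×2 (Port, Border vs X, Y):
Let the inspector play Port with probability p. Expected payoff against X: 12p + 0(1−p) = 12p; against Y: (-3)p + 10(1−p) = −13p + 10.
Setting these equal: 12p = −13p + 10 ⇒ 25p = 10 ⇒ p = 2/5, and the value is (12)·(2/5) = 24/5.
For the smuggler: with q = P(X), equating Port's and Border's payoffs gives 15q − 3 = −10q + 10 ⇒ q = 13/25.

24/5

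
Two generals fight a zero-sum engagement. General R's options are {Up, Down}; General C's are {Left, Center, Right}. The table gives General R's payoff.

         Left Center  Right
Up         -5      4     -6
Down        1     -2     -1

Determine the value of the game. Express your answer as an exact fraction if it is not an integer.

-16/11

Row minima: Up → -6, Down → -2; maximin = -2.
Column maxima: Left → 1, Center → 4, Right → -1; minimax = -1.
-2 ≠ -1, so there is no saddle point; optimal play is mixed.
Left is strictly dominated by Right (it gives General R strictly more in every row), so General C never plays it.
On the remaining 2×2 (Up, Down vs Center, Right):
Let General R play Up with probability p. Expected payoff against Center: 4p + (-2)(1−p) = 6p − 2; against Right: (-6)p + (-1)(1−p) = −5p − 1.
Setting these equal: 6p − 2 = −5p − 1 ⇒ 11p = 1 ⇒ p = 1/11, and the value is (6)·(1/11) − 2 = -16/11.
For General C: with q = P(Center), equating Up's and Down's payoffs gives 10q − 6 = −q − 1 ⇒ q = 5/11.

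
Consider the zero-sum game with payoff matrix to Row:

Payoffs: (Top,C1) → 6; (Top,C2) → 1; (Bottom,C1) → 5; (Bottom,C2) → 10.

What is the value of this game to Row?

Row minima: Top → 1, Bottom → 5; maximin = 5.
Column maxima: C1 → 6, C2 → 10; minimax = 6.
5 ≠ 6, so there is no saddle point; optimal play is mixed.
Let Row play Top with probability p. Expected payoff against C1: 6p + 5(1−p) = p + 5; against C2: 1p + 10(1−p) = −9p + 10.
Setting these equal: p + 5 = −9p + 10 ⇒ 10p = 5 ⇒ p = 1/2, and the value is (1)·(1/2) + 5 = 11/2.
For Column: with q = P(C1), equating Top's and Bottom's payoffs gives 5q + 1 = −5q + 10 ⇒ q = 9/10.

11/2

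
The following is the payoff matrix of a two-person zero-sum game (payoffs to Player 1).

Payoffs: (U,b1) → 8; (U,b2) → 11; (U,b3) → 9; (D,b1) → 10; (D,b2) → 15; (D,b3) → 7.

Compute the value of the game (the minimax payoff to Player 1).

Row minima: U → 8, D → 7; maximin = 8.
Column maxima: b1 → 10, b2 → 15, b3 → 9; minimax = 9.
8 ≠ 9, so there is no saddle point; optimal play is mixed.
b2 is strictly dominated by b1 (it gives Player 1 strictly more in every row), so Player 2 never plays it.
On the remaining 2×2 (U, D vs b1, b3):
Let Player 1 play U with probability p. Expected payoff against b1: 8p + 10(1−p) = −2p + 10; against b3: 9p + 7(1−p) = 2p + 7.
Setting these equal: −2p + 10 = 2p + 7 ⇒ −4p = -3 ⇒ p = 3/4, and the value is (-2)·(3/4) + 10 = 17/2.
For Player 2: with q = P(b1), equating U's and D's payoffs gives −q + 9 = 3q + 7 ⇒ q = 1/2.

17/2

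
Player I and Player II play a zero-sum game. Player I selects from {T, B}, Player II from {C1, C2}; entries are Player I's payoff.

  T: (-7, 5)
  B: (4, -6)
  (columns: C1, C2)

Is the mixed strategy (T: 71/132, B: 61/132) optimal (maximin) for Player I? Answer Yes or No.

No

Against C1 this mix gives (71/132)·(-7) + (61/132)·4 = -23/12.
Against C2 this mix gives (71/132)·5 + (61/132)·(-6) = -1/12.
Player II will play C1, holding Player I to -23/12. Shifting weight toward the row that does better against C1 would raise this floor (the equalizing mix achieves -1 against both C1 and C2), so the proposed strategy is not optimal.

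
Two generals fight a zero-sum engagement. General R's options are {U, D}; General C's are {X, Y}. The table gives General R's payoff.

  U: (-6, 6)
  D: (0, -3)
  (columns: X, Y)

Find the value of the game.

Row minima: U → -6, D → -3; maximin = -3.
Column maxima: X → 0, Y → 6; minimax = 0.
-3 ≠ 0, so there is no saddle point; optimal play is mixed.
Let General R play U with probability p. Expected payoff against X: (-6)p + 0(1−p) = −6p; against Y: 6p + (-3)(1−p) = 9p − 3.
Setting these equal: −6p = 9p − 3 ⇒ −15p = -3 ⇒ p = 1/5, and the value is (-6)·(1/5) = -6/5.
For General C: with q = P(X), equating U's and D's payoffs gives −12q + 6 = 3q − 3 ⇒ q = 3/5.

-6/5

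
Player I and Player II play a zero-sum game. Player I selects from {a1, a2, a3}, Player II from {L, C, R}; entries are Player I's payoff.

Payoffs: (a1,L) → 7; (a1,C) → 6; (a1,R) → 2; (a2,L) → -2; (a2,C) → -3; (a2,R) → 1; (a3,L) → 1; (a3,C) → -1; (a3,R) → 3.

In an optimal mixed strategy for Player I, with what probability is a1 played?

1/2

Row minima: a1 → 2, a2 → -3, a3 → -1; maximin = 2.
Column maxima: L → 7, C → 6, R → 3; minimax = 3.
2 ≠ 3, so there is no saddle point; optimal play is mixed.
a2 is strictly dominated by a1, so Player I never plays it.
L is strictly dominated by C (it gives Player I strictly more in every row), so Player II never plays it.
On the remaining 2×2 (a1, a3 vs C, R):
Let Player I play a1 with probability p. Expected payoff against C: 6p + (-1)(1−p) = 7p − 1; against R: 2p + 3(1−p) = −p + 3.
Setting these equal: 7p − 1 = −p + 3 ⇒ 8p = 4 ⇒ p = 1/2, and the value is (7)·(1/2) − 1 = 5/2.
For Player II: with q = P(C), equating a1's and a3's payoffs gives 4q + 2 = −4q + 3 ⇒ q = 1/8.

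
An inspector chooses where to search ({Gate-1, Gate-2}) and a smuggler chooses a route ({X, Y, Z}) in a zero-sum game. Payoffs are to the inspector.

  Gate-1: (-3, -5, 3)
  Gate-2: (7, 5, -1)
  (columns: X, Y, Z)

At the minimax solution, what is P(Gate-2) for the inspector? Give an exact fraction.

4/7

Row minima: Gate-1 → -5, Gate-2 → -1; maximin = -1.
Column maxima: X → 7, Y → 5, Z → 3; minimax = 3.
-1 ≠ 3, so there is no saddle point; optimal play is mixed.
X is strictly dominated by Y (it gives the inspector strictly more in every row), so the smuggler never plays it.
On the remaining 2×2 (Gate-1, Gate-2 vs Y, Z):
Let the inspector play Gate-1 with probability p. Expected payoff against Y: (-5)p + 5(1−p) = −10p + 5; against Z: 3p + (-1)(1−p) = 4p − 1.
Setting these equal: −10p + 5 = 4p − 1 ⇒ −14p = -6 ⇒ p = 3/7, and the value is (-10)·(3/7) + 5 = 5/7.
For the smuggler: with q = P(Y), equating Gate-1's and Gate-2's payoffs gives −8q + 3 = 6q − 1 ⇒ q = 2/7.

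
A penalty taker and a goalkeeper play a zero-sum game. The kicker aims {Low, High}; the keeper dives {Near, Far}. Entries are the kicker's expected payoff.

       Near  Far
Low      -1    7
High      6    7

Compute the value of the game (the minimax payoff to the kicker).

Row minima: Low → -1, High → 6; maximin = 6.
Column maxima: Near → 6, Far → 7; minimax = 6.
Since maximin = minimax = 6, there is a saddle point and the value is 6.

6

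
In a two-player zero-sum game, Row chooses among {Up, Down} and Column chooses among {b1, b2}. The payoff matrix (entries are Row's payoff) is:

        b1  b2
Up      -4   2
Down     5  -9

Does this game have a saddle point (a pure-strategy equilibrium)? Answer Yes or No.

Row minima: Up → -4, Down → -9; maximin = -4.
Column maxima: b1 → 5, b2 → 2; minimax = 2.
-4 ≠ 2, so no pure-strategy equilibrium exists.

No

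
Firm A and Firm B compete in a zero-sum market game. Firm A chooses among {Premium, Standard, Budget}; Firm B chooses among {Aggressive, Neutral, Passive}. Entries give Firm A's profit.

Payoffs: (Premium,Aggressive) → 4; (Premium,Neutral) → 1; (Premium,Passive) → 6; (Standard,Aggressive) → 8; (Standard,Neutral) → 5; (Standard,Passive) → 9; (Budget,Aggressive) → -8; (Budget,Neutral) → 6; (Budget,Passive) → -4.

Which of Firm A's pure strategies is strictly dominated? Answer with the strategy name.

Premium

Standard gives a strictly higher payoff than Premium against every column: 8 > 4, 5 > 1, 9 > 6.
So Premium is strictly dominated and Firm A never plays it.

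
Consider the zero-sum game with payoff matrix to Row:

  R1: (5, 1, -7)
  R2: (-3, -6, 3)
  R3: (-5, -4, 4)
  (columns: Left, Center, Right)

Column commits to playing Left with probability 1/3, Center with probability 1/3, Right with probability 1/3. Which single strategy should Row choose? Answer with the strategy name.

Expected payoff of R1: (1/3)·5 + (1/3)·1 + (1/3)·(-7) = -1/3.
Expected payoff of R2: (1/3)·(-3) + (1/3)·(-6) + (1/3)·3 = -2.
Expected payoff of R3: (1/3)·(-5) + (1/3)·(-4) + (1/3)·4 = -5/3.
The largest is -1/3, so Row's best response is R1.

R1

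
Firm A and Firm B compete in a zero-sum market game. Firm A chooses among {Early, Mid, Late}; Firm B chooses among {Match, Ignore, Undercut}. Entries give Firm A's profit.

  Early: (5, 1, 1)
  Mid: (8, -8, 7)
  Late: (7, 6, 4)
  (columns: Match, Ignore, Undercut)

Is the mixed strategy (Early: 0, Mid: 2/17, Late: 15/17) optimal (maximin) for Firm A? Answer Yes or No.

Yes

Against Match this mix gives (2/17)·8 + (15/17)·7 = 121/17.
Against Ignore this mix gives (2/17)·(-8) + (15/17)·6 = 74/17.
Against Undercut this mix gives (2/17)·7 + (15/17)·4 = 74/17.
All of Firm B's active replies (Ignore, Undercut) yield 74/17, and no column does worse for Firm A. The mix makes Firm B indifferent and guarantees 74/17, so it is optimal.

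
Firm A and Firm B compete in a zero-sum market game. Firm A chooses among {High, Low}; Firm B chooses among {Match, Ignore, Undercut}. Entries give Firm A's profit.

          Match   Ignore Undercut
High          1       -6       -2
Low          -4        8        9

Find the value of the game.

-16/19

Row minima: High → -6, Low → -4; maximin = -4.
Column maxima: Match → 1, Ignore → 8, Undercut → 9; minimax = 1.
-4 ≠ 1, so there is no saddle point; optimal play is mixed.
Undercut is strictly dominated by Ignore (it gives Firm A strictly more in every row), so Firm B never plays it.
On the remaining 2×2 (High, Low vs Match, Ignore):
Let Firm A play High with probability p. Expected payoff against Match: 1p + (-4)(1−p) = 5p − 4; against Ignore: (-6)p + 8(1−p) = −14p + 8.
Setting these equal: 5p − 4 = −14p + 8 ⇒ 19p = 12 ⇒ p = 12/19, and the value is (5)·(12/19) − 4 = -16/19.
For Firm B: with q = P(Match), equating High's and Low's payoffs gives 7q − 6 = −12q + 8 ⇒ q = 14/19.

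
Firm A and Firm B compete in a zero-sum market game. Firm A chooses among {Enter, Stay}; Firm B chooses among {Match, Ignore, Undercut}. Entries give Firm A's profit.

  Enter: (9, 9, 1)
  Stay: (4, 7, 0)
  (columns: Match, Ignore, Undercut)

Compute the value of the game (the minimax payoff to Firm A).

Row minima: Enter → 1, Stay → 0; maximin = 1.
Column maxima: Match → 9, Ignore → 9, Undercut → 1; minimax = 1.
Since maximin = minimax = 1, there is a saddle point and the value is 1.

1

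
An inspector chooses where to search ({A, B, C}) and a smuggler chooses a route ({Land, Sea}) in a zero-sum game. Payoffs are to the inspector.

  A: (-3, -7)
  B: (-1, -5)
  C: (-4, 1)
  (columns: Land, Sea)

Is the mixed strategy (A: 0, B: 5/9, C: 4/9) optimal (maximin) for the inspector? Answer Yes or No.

Against Land this mix gives (5/9)·(-1) + (4/9)·(-4) = -7/3.
Against Sea this mix gives (5/9)·(-5) + (4/9)·1 = -7/3.
All of the smuggler's active replies (Land, Sea) yield -7/3, and no column does worse for the inspector. The mix makes the smuggler indifferent and guarantees -7/3, so it is optimal.

Yes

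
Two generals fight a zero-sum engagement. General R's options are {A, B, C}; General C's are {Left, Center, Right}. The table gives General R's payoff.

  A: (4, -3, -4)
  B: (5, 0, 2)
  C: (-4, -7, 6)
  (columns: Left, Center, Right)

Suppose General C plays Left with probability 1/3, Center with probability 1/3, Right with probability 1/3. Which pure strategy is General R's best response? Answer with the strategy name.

B

Expected payoff of A: (1/3)·4 + (1/3)·(-3) + (1/3)·(-4) = -1.
Expected payoff of B: (1/3)·5 + (1/3)·0 + (1/3)·2 = 7/3.
Expected payoff of C: (1/3)·(-4) + (1/3)·(-7) + (1/3)·6 = -5/3.
The largest is 7/3, so General R's best response is B.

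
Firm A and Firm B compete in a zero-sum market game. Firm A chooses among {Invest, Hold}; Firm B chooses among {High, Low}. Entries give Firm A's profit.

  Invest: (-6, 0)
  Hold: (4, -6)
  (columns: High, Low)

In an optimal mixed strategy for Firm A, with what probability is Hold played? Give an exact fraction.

Row minima: Invest → -6, Hold → -6; maximin = -6.
Column maxima: High → 4, Low → 0; minimax = 0.
-6 ≠ 0, so there is no saddle point; optimal play is mixed.
Let Firm A play Invest with probability p. Expected payoff against High: (-6)p + 4(1−p) = −10p + 4; against Low: 0p + (-6)(1−p) = 6p − 6.
Setting these equal: −10p + 4 = 6p − 6 ⇒ −16p = -10 ⇒ p = 5/8, and the value is (-10)·(5/8) + 4 = -9/4.
For Firm B: with q = P(High), equating Invest's and Hold's payoffs gives −6q = 10q − 6 ⇒ q = 3/8.

3/8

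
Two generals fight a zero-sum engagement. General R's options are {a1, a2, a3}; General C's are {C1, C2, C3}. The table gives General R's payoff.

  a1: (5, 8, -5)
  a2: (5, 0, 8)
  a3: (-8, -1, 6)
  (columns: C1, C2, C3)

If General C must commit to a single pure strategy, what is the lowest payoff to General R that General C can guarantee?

Column maxima: C1 → 5, C2 → 8, C3 → 8.
The smallest of these is 5.

5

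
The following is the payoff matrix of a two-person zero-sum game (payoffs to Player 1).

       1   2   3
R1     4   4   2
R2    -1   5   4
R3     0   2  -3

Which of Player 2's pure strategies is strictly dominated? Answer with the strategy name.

2

3 holds Player 1's payoff strictly below 2 in every row: 2 < 4, 4 < 5, -3 < 2.
So 2 is strictly dominated for Player 2.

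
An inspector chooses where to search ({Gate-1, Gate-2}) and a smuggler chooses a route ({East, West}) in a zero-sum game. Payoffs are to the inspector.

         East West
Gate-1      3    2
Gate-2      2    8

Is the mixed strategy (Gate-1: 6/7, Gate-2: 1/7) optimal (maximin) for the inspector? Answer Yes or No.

Against East this mix gives (6/7)·3 + (1/7)·2 = 20/7.
Against West this mix gives (6/7)·2 + (1/7)·8 = 20/7.
All of the smuggler's active replies (East, West) yield 20/7, and no column does worse for the inspector. The mix makes the smuggler indifferent and guarantees 20/7, so it is optimal.

Yes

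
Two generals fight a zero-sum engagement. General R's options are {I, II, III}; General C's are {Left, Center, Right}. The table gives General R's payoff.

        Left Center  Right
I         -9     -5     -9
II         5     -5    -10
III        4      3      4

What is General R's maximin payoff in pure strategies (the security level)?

3

Row minima: I → -9, II → -10, III → 3.
The best of these is 3.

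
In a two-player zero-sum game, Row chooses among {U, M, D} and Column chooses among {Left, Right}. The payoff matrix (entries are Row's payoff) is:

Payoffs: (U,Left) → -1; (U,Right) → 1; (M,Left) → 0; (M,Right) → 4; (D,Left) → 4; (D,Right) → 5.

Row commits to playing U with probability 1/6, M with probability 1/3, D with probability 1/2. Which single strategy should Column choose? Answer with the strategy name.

If Column plays Left, Row's expected payoff is (1/6)·(-1) + (1/3)·0 + (1/2)·4 = 11/6.
If Column plays Right, Row's expected payoff is (1/6)·1 + (1/3)·4 + (1/2)·5 = 4.
Column minimizes Row's payoff; the smallest is 11/6, so the best response is Left.

Left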